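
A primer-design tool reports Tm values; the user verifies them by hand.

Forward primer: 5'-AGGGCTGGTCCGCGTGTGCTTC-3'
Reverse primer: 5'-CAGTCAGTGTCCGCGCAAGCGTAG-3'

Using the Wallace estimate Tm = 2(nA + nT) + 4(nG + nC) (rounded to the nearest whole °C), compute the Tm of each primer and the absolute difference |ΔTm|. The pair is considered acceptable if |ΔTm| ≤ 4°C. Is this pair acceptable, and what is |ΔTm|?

Forward: A=1 T=6 G=9 C=6 → Tm = 2·7 + 4·15 = 74°C.
Reverse: A=5 T=4 G=8 C=7 → Tm = 2·9 + 4·15 = 78°C.
|ΔTm| = |74 − 78| = 4°C, ≤ 4°C.

|ΔTm| = 4°C; the pair is acceptable.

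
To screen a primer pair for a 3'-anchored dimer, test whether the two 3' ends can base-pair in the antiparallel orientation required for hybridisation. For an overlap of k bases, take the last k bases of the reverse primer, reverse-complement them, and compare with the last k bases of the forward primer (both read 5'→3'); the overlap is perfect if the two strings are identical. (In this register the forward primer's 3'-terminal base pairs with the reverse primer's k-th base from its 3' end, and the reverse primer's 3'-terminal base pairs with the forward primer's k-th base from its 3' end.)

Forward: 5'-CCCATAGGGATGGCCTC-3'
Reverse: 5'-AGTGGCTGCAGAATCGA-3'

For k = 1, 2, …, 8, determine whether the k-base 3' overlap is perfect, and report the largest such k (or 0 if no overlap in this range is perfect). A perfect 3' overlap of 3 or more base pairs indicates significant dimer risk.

Last 8 bases (5'→3') — forward …ATGGCCTC, reverse …AGAATCGA.
Reverse complement of the reverse primer's last 8 bases: TCGATTCT; its first k bases are the reverse complement of the reverse primer's last k bases, so a perfect k-base overlap needs the forward primer's last k bases to equal them.
Comparing (forward last k vs required): k=1: C vs T ✗; k=2: TC vs TC ✓; k=3: CTC vs TCG ✗; k=4: CCTC vs TCGA ✗; k=5: GCCTC vs TCGAT ✗; k=6: GGCCTC vs TCGATT ✗; k=7: TGGCCTC vs TCGATTC ✗; k=8: ATGGCCTC vs TCGATTCT ✗.
Only k = 2 is perfect, so the longest perfect 3' overlap is 2.

Longest perfect overlap: 2 complementary base pairs; below the dimer-risk threshold (threshold 3).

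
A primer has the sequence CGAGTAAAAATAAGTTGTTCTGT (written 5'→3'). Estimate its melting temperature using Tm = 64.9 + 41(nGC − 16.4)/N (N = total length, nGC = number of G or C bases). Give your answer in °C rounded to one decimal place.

Base counts: A=8, T=8, G=5, C=2; G+C = 7, N = 23.
Tm = 64.9 + 41·(7 − 16.4)/23 = 64.9 + -385.40/23 = 48.1°C.

48.1°C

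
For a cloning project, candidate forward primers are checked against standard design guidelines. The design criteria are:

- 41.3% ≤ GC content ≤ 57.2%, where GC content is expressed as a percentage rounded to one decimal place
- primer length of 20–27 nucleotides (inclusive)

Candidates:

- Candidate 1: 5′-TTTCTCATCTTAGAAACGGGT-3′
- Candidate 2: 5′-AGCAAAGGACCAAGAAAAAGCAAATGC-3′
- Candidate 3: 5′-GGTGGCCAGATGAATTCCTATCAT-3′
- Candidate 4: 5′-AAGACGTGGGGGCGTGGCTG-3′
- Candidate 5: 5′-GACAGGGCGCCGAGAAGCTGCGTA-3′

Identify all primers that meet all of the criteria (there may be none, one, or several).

Candidate 1 (21 nt, A=5 T=8 G=4 C=4): GC 8/21 = 38.1%, outside 41.3–57.2% ✗; length 21 ✓ — fails.
Candidate 2 (27 nt, A=15 T=1 G=6 C=5): GC 11/27 = 40.7%, outside 41.3–57.2% ✗; length 27 ✓ — fails.
Candidate 3 (24 nt, A=6 T=7 G=6 C=5): GC 11/24 = 45.8% ✓; length 24 ✓ — passes.
Candidate 4 (20 nt, A=3 T=3 G=11 C=3): GC 14/20 = 70.0%, outside 41.3–57.2% ✗; length 20 ✓ — fails.
Candidate 5 (24 nt, A=6 T=2 G=10 C=6): GC 16/24 = 66.7%, outside 41.3–57.2% ✗; length 24 ✓ — fails.

Candidate 3 only.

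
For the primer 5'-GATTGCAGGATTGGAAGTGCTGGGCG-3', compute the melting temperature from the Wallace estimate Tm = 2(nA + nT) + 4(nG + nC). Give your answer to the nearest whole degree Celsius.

82°C

Base counts: A=5, T=6, G=12, C=3 (length 26).
Tm = 2·(5+6) + 4·(12+3) = 2·11 + 4·15 = 22 + 60 = 82°C.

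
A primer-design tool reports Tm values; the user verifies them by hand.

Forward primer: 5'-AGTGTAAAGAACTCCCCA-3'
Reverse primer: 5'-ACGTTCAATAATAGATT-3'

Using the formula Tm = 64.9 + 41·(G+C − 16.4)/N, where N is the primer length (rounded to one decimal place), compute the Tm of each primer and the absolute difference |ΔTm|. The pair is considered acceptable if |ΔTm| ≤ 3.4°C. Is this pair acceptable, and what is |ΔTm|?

Forward: G+C = 8, N = 18 → Tm = 64.9 + 41·(8 − 16.4)/18 = 45.8°C.
Reverse: G+C = 4, N = 17 → Tm = 64.9 + 41·(4 − 16.4)/17 = 35.0°C.
|ΔTm| = |45.8 − 35.0| = 10.8°C, > 3.4°C.

|ΔTm| = 10.8°C; the pair is not acceptable.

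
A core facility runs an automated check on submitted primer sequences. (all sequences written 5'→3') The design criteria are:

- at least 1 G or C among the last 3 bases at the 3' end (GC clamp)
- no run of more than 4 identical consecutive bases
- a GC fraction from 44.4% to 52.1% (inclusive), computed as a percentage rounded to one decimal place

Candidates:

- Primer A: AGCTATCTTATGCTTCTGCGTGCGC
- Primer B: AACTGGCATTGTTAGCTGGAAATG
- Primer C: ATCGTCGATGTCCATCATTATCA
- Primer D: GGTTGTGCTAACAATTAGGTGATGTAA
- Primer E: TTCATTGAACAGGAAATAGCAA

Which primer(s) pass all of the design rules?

Primer A (25 nt, A=3 T=9 G=6 C=7): 3' end CGC has 3 G/C ✓; longest run = 2 ✓; GC 13/25 = 52.0% ✓ — passes.
Primer B (24 nt, A=7 T=7 G=7 C=3): 3' end ATG has 1 G/C ✓; longest run = 3 ✓; GC 10/24 = 41.7%, outside 44.4–52.1% ✗ — fails.
Primer C (23 nt, A=6 T=8 G=3 C=6): 3' end TCA has 1 G/C ✓; longest run = 2 ✓; GC 9/23 = 39.1%, outside 44.4–52.1% ✗ — fails.
Primer D (27 nt, A=8 T=9 G=8 C=2): 3' end TAA has 0 G/C, need ≥1 ✗; longest run = 2 ✓; GC 10/27 = 37.0%, outside 44.4–52.1% ✗ — fails.
Primer E (22 nt, A=10 T=5 G=4 C=3): 3' end CAA has 1 G/C ✓; longest run = 3 ✓; GC 7/22 = 31.8%, outside 44.4–52.1% ✗ — fails.

Primer A only.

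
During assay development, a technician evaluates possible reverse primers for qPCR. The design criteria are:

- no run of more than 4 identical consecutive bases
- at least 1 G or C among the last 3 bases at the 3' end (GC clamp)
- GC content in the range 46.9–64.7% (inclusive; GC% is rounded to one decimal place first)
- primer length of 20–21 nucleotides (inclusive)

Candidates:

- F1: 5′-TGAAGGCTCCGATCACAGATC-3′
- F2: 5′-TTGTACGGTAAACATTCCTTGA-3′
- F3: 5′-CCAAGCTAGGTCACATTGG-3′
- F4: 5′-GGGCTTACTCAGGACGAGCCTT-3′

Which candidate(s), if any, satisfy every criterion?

F1 only.

F1 (21 nt, A=6 T=4 G=5 C=6): longest run = 2 ✓; 3' end ATC has 1 G/C ✓; GC 11/21 = 52.4% ✓; length 21 ✓ — passes.
F2 (22 nt, A=6 T=8 G=4 C=4): longest run = 3 ✓; 3' end TGA has 1 G/C ✓; GC 8/22 = 36.4%, outside 46.9–64.7% ✗; length 22, outside 20–21 ✗ — fails.
F3 (19 nt, A=5 T=4 G=5 C=5): longest run = 2 ✓; 3' end TGG has 2 G/C ✓; GC 10/19 = 52.6% ✓; length 19, outside 20–21 ✗ — fails.
F4 (22 nt, A=4 T=5 G=7 C=6): longest run = 3 ✓; 3' end CTT has 1 G/C ✓; GC 13/22 = 59.1% ✓; length 22, outside 20–21 ✗ — fails.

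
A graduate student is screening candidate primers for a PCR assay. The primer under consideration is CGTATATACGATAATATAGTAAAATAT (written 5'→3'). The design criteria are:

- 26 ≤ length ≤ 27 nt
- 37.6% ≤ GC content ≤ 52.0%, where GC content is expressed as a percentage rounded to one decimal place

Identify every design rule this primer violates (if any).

Fails: GC content.

Base counts: A=13, T=9, G=3, C=2 (length 27).
length: length 27 ✓
GC content: GC 5/27 = 18.5%, outside 37.6–52.0% ✗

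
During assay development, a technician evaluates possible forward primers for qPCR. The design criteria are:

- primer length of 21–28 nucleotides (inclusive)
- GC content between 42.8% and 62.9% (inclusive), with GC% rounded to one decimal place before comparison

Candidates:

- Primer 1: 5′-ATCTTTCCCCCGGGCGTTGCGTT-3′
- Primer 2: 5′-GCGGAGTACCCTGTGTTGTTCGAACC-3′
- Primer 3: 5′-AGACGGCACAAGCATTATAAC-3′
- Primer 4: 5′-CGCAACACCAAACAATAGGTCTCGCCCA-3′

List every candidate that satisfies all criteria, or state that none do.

Primer 1 (23 nt, A=1 T=8 G=6 C=8): length 23 ✓; GC 14/23 = 60.9% ✓ — passes.
Primer 2 (26 nt, A=4 T=7 G=8 C=7): length 26 ✓; GC 15/26 = 57.7% ✓ — passes.
Primer 3 (21 nt, A=9 T=3 G=4 C=5): length 21 ✓; GC 9/21 = 42.9% ✓ — passes.
Primer 4 (28 nt, A=10 T=3 G=4 C=11): length 28 ✓; GC 15/28 = 53.6% ✓ — passes.

Primer 1, Primer 2, Primer 3 and Primer 4.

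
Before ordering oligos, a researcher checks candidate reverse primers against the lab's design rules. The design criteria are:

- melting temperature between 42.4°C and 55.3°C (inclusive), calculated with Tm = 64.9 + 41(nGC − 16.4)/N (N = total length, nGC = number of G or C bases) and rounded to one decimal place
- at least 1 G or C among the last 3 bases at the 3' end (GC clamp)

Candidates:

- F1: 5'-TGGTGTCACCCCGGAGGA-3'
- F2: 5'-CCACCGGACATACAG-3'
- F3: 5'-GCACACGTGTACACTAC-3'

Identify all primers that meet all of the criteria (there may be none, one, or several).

F1 (18 nt, A=3 T=3 G=7 C=5): Tm = 64.9 + 41·(12 − 16.4)/18 = 54.9°C ✓; 3' end GGA has 2 G/C ✓ — passes.
F2 (15 nt, A=5 T=1 G=3 C=6): Tm = 64.9 + 41·(9 − 16.4)/15 = 44.7°C ✓; 3' end CAG has 2 G/C ✓ — passes.
F3 (17 nt, A=5 T=3 G=3 C=6): Tm = 64.9 + 41·(9 − 16.4)/17 = 47.1°C ✓; 3' end TAC has 1 G/C ✓ — passes.

F1, F2 and F3.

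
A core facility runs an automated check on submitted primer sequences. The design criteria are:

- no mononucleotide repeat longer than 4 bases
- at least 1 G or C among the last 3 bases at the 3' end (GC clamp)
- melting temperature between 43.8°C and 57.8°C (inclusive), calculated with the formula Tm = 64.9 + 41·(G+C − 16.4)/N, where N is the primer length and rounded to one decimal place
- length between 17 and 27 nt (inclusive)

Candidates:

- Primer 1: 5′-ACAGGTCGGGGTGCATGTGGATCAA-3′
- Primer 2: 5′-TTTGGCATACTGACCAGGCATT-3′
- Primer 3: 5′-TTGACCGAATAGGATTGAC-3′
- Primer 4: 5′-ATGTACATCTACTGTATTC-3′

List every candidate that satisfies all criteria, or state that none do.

Primer 3 only.

Primer 1 (25 nt, A=6 T=5 G=10 C=4): longest run = 4 ✓; 3' end CAA has 1 G/C ✓; Tm = 64.9 + 41·(14 − 16.4)/25 = 61.0°C, outside 43.8–57.8°C ✗; length 25 ✓ — fails.
Primer 2 (22 nt, A=5 T=7 G=5 C=5): longest run = 3 ✓; 3' end ATT has 0 G/C, need ≥1 ✗; Tm = 64.9 + 41·(10 − 16.4)/22 = 53.0°C ✓; length 22 ✓ — fails.
Primer 3 (19 nt, A=6 T=5 G=5 C=3): longest run = 2 ✓; 3' end GAC has 2 G/C ✓; Tm = 64.9 + 41·(8 − 16.4)/19 = 46.8°C ✓; length 19 ✓ — passes.
Primer 4 (19 nt, A=5 T=8 G=2 C=4): longest run = 2 ✓; 3' end TTC has 1 G/C ✓; Tm = 64.9 + 41·(6 − 16.4)/19 = 42.5°C, outside 43.8–57.8°C ✗; length 19 ✓ — fails.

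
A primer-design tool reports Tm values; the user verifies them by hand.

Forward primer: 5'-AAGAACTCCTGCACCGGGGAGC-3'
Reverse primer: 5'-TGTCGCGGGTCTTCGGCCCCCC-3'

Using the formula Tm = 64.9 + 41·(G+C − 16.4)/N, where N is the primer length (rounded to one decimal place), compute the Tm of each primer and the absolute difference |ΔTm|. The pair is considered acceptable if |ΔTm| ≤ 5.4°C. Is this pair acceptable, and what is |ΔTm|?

|ΔTm| = 5.6°C; the pair is not acceptable.

Forward: G+C = 14, N = 22 → Tm = 64.9 + 41·(14 − 16.4)/22 = 60.4°C.
Reverse: G+C = 17, N = 22 → Tm = 64.9 + 41·(17 − 16.4)/22 = 66.0°C.
|ΔTm| = |60.4 − 66.0| = 5.6°C, > 5.4°C.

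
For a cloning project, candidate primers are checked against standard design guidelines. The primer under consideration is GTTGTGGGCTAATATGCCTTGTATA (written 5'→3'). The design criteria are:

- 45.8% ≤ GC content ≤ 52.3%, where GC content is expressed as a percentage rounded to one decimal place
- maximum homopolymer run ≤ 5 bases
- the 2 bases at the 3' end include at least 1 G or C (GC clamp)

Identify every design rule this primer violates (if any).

Base counts: A=5, T=10, G=7, C=3 (length 25).
GC content: GC 10/25 = 40.0%, outside 45.8–52.3% ✗
homopolymer run: longest run = 3 ✓
GC clamp: 3' end TA has 0 G/C, need ≥1 ✗

Fails: GC content, GC clamp.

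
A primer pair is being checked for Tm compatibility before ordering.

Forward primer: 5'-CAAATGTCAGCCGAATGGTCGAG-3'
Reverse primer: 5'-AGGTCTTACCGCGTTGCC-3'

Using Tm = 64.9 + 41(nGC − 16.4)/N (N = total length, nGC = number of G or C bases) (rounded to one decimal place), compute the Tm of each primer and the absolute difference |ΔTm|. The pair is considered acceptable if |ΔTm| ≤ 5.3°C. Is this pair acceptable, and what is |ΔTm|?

Forward: G+C = 12, N = 23 → Tm = 64.9 + 41·(12 − 16.4)/23 = 57.1°C.
Reverse: G+C = 11, N = 18 → Tm = 64.9 + 41·(11 − 16.4)/18 = 52.6°C.
|ΔTm| = |57.1 − 52.6| = 4.5°C, ≤ 5.3°C.

|ΔTm| = 4.5°C; the pair is acceptable.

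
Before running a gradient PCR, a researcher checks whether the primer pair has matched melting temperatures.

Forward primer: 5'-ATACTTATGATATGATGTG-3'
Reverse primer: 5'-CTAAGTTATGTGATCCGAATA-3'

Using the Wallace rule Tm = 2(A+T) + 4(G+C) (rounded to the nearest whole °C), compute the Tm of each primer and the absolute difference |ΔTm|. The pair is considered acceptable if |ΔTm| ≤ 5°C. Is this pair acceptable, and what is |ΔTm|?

|ΔTm| = 8°C; the pair is not acceptable.

Forward: A=6 T=8 G=4 C=1 → Tm = 2·14 + 4·5 = 48°C.
Reverse: A=7 T=7 G=4 C=3 → Tm = 2·14 + 4·7 = 56°C.
|ΔTm| = |48 − 56| = 8°C, > 5°C.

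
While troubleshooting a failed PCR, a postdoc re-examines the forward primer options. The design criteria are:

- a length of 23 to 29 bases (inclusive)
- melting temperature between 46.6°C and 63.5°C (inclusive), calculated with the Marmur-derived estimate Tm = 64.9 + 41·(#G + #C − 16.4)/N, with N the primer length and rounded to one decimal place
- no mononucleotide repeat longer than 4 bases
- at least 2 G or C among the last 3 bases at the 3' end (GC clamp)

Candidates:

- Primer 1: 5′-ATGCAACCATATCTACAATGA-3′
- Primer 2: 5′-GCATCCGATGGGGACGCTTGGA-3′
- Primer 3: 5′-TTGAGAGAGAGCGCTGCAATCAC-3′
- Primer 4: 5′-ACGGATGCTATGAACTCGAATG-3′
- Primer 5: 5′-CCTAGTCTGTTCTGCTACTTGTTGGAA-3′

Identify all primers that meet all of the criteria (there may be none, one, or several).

Primer 1 (21 nt, A=9 T=5 G=2 C=5): length 21, outside 23–29 ✗; Tm = 64.9 + 41·(7 − 16.4)/21 = 46.5°C, outside 46.6–63.5°C ✗; longest run = 2 ✓; 3' end TGA has 1 G/C, need ≥2 ✗ — fails.
Primer 2 (22 nt, A=4 T=4 G=9 C=5): length 22, outside 23–29 ✗; Tm = 64.9 + 41·(14 − 16.4)/22 = 60.4°C ✓; longest run = 4 ✓; 3' end GGA has 2 G/C ✓ — fails.
Primer 3 (23 nt, A=7 T=4 G=7 C=5): length 23 ✓; Tm = 64.9 + 41·(12 − 16.4)/23 = 57.1°C ✓; longest run = 2 ✓; 3' end CAC has 2 G/C ✓ — passes.
Primer 4 (22 nt, A=7 T=5 G=6 C=4): length 22, outside 23–29 ✗; Tm = 64.9 + 41·(10 − 16.4)/22 = 53.0°C ✓; longest run = 2 ✓; 3' end ATG has 1 G/C, need ≥2 ✗ — fails.
Primer 5 (27 nt, A=4 T=11 G=6 C=6): length 27 ✓; Tm = 64.9 + 41·(12 − 16.4)/27 = 58.2°C ✓; longest run = 2 ✓; 3' end GAA has 1 G/C, need ≥2 ✗ — fails.

Primer 3 only.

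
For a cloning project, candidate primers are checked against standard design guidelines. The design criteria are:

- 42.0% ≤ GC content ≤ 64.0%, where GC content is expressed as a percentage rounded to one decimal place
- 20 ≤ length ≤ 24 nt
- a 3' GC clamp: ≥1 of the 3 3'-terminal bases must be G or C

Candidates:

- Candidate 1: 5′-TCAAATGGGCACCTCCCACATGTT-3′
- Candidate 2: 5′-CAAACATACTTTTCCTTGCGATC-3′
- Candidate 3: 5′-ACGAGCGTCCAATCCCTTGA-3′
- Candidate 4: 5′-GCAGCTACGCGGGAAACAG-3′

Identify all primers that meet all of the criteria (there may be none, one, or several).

Candidate 1 and Candidate 3.

Candidate 1 (24 nt, A=6 T=6 G=4 C=8): GC 12/24 = 50.0% ✓; length 24 ✓; 3' end GTT has 1 G/C ✓ — passes.
Candidate 2 (23 nt, A=6 T=8 G=2 C=7): GC 9/23 = 39.1%, outside 42.0–64.0% ✗; length 23 ✓; 3' end ATC has 1 G/C ✓ — fails.
Candidate 3 (20 nt, A=5 T=4 G=4 C=7): GC 11/20 = 55.0% ✓; length 20 ✓; 3' end TGA has 1 G/C ✓ — passes.
Candidate 4 (19 nt, A=6 T=1 G=7 C=5): GC 12/19 = 63.2% ✓; length 19, outside 20–24 ✗; 3' end CAG has 2 G/C ✓ — fails.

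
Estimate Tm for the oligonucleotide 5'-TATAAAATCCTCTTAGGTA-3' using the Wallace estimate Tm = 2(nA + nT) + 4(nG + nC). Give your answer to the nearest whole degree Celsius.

48°C

Base counts: A=7, T=7, G=2, C=3 (length 19).
Tm = 2·(7+7) + 4·(2+3) = 2·14 + 4·5 = 28 + 20 = 48°C.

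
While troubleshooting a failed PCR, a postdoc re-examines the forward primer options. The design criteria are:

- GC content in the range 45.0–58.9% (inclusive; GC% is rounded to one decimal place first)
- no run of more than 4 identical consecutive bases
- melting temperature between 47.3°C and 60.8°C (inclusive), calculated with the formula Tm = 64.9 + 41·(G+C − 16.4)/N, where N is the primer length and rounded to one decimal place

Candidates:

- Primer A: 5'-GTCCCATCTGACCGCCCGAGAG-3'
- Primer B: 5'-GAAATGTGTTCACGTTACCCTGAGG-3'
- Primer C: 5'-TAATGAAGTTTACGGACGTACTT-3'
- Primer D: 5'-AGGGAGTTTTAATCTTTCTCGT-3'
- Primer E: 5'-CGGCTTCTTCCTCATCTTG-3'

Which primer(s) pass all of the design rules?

Primer B and Primer E.

Primer A (22 nt, A=4 T=3 G=6 C=9): GC 15/22 = 68.2%, outside 45.0–58.9% ✗; longest run = 3 ✓; Tm = 64.9 + 41·(15 − 16.4)/22 = 62.3°C, outside 47.3–60.8°C ✗ — fails.
Primer B (25 nt, A=6 T=7 G=7 C=5): GC 12/25 = 48.0% ✓; longest run = 3 ✓; Tm = 64.9 + 41·(12 − 16.4)/25 = 57.7°C ✓ — passes.
Primer C (23 nt, A=7 T=8 G=5 C=3): GC 8/23 = 34.8%, outside 45.0–58.9% ✗; longest run = 3 ✓; Tm = 64.9 + 41·(8 − 16.4)/23 = 49.9°C ✓ — fails.
Primer D (22 nt, A=4 T=10 G=5 C=3): GC 8/22 = 36.4%, outside 45.0–58.9% ✗; longest run = 4 ✓; Tm = 64.9 + 41·(8 − 16.4)/22 = 49.2°C ✓ — fails.
Primer E (19 nt, A=1 T=8 G=3 C=7): GC 10/19 = 52.6% ✓; longest run = 2 ✓; Tm = 64.9 + 41·(10 − 16.4)/19 = 51.1°C ✓ — passes.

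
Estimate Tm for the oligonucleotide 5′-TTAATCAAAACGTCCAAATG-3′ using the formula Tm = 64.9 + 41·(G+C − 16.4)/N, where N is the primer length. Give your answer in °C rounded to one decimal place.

43.6°C

Base counts: A=9, T=5, G=2, C=4; G+C = 6, N = 20.
Tm = 64.9 + 41·(6 − 16.4)/20 = 64.9 + -426.40/20 = 43.6°C.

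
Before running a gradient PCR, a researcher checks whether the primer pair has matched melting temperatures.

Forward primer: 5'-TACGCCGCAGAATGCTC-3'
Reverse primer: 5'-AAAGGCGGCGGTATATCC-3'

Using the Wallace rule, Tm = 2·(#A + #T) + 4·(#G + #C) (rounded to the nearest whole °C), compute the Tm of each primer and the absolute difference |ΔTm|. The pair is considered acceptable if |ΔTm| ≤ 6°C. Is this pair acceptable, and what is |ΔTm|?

|ΔTm| = 2°C; the pair is acceptable.

Forward: A=4 T=3 G=4 C=6 → Tm = 2·7 + 4·10 = 54°C.
Reverse: A=5 T=3 G=6 C=4 → Tm = 2·8 + 4·10 = 56°C.
|ΔTm| = |54 − 56| = 2°C, ≤ 6°C.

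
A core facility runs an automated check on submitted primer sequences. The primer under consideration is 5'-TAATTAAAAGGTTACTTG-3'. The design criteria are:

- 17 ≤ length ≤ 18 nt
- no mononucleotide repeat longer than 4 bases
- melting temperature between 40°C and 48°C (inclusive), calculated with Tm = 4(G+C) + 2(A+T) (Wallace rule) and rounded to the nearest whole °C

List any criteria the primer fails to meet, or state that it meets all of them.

Meets all criteria.

Base counts: A=7, T=7, G=3, C=1 (length 18).
length: length 18 ✓
homopolymer run: longest run = 4 ✓
Tm: Tm = 2·14 + 4·4 = 44°C ✓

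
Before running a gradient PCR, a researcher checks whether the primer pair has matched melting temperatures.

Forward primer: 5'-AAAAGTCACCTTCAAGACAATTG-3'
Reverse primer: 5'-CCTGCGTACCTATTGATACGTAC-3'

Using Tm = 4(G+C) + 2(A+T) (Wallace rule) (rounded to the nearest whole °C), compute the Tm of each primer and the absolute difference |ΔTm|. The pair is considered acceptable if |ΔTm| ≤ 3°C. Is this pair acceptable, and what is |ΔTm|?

Forward: A=10 T=5 G=3 C=5 → Tm = 2·15 + 4·8 = 62°C.
Reverse: A=5 T=7 G=4 C=7 → Tm = 2·12 + 4·11 = 68°C.
|ΔTm| = |62 − 68| = 6°C, > 3°C.

|ΔTm| = 6°C; the pair is not acceptable.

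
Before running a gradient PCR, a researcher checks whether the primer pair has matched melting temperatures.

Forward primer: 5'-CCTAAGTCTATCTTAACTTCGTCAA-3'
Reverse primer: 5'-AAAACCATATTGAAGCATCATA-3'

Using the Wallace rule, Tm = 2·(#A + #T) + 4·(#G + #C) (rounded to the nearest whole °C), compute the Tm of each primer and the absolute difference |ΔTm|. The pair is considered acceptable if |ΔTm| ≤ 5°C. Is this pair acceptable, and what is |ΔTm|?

|ΔTm| = 12°C; the pair is not acceptable.

Forward: A=7 T=9 G=2 C=7 → Tm = 2·16 + 4·9 = 68°C.
Reverse: A=11 T=5 G=2 C=4 → Tm = 2·16 + 4·6 = 56°C.
|ΔTm| = |68 − 56| = 12°C, > 5°C.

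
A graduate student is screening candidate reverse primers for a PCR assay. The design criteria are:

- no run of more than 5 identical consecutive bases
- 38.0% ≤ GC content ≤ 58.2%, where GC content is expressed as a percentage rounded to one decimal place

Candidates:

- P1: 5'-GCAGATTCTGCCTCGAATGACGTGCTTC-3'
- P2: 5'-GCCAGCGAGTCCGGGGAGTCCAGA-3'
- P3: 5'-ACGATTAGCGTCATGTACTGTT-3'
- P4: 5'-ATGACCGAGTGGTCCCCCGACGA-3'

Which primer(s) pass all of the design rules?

P1 (28 nt, A=5 T=8 G=7 C=8): longest run = 2 ✓; GC 15/28 = 53.6% ✓ — passes.
P2 (24 nt, A=5 T=2 G=10 C=7): longest run = 4 ✓; GC 17/24 = 70.8%, outside 38.0–58.2% ✗ — fails.
P3 (22 nt, A=5 T=8 G=5 C=4): longest run = 2 ✓; GC 9/22 = 40.9% ✓ — passes.
P4 (23 nt, A=5 T=3 G=7 C=8): longest run = 5 ✓; GC 15/23 = 65.2%, outside 38.0–58.2% ✗ — fails.

P1 and P3.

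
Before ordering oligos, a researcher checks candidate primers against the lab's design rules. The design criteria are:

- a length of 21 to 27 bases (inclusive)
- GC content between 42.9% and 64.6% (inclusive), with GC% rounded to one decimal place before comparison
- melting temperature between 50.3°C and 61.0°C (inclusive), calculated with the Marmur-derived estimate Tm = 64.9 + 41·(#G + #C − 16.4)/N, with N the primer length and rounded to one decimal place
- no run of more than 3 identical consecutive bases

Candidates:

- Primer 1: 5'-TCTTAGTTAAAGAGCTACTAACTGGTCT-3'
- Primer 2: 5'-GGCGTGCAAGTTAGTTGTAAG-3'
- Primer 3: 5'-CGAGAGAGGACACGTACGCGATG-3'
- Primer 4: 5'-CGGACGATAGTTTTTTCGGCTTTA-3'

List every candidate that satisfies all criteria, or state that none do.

Primer 2 and Primer 3.

Primer 1 (28 nt, A=8 T=10 G=5 C=5): length 28, outside 21–27 ✗; GC 10/28 = 35.7%, outside 42.9–64.6% ✗; Tm = 64.9 + 41·(10 − 16.4)/28 = 55.5°C ✓; longest run = 3 ✓ — fails.
Primer 2 (21 nt, A=5 T=6 G=8 C=2): length 21 ✓; GC 10/21 = 47.6% ✓; Tm = 64.9 + 41·(10 − 16.4)/21 = 52.4°C ✓; longest run = 2 ✓ — passes.
Primer 3 (23 nt, A=7 T=2 G=9 C=5): length 23 ✓; GC 14/23 = 60.9% ✓; Tm = 64.9 + 41·(14 − 16.4)/23 = 60.6°C ✓; longest run = 2 ✓ — passes.
Primer 4 (24 nt, A=4 T=10 G=6 C=4): length 24 ✓; GC 10/24 = 41.7%, outside 42.9–64.6% ✗; Tm = 64.9 + 41·(10 − 16.4)/24 = 54.0°C ✓; longest run = 6, exceeds 3 ✗ — fails.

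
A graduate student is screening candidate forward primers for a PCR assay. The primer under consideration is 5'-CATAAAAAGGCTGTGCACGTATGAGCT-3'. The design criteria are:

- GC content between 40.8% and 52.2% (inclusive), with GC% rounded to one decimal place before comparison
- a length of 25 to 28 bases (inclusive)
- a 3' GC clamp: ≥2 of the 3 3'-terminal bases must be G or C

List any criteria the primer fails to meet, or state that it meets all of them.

Meets all criteria.

Base counts: A=9, T=6, G=7, C=5 (length 27).
GC content: GC 12/27 = 44.4% ✓
length: length 27 ✓
GC clamp: 3' end GCT has 2 G/C ✓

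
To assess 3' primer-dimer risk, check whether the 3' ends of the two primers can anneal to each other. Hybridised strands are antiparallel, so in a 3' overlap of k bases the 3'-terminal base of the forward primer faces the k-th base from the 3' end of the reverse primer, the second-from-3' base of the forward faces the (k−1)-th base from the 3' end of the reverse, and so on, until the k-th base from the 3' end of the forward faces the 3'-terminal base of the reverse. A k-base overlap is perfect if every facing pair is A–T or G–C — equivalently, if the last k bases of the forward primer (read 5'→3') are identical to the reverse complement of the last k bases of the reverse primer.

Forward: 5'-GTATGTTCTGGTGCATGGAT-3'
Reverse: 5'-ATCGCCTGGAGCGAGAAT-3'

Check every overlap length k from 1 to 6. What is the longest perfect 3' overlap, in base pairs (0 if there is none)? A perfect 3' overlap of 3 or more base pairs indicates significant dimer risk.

Longest perfect overlap: 2 complementary base pairs; below the dimer-risk threshold (threshold 3).

Last 6 bases (5'→3') — forward …ATGGAT, reverse …GAGAAT.
Reverse complement of the reverse primer's last 6 bases: ATTCTC; its first k bases are the reverse complement of the reverse primer's last k bases, so a perfect k-base overlap needs the forward primer's last k bases to equal them.
Comparing (forward last k vs required): k=1: T vs A ✗; k=2: AT vs AT ✓; k=3: GAT vs ATT ✗; k=4: GGAT vs ATTC ✗; k=5: TGGAT vs ATTCT ✗; k=6: ATGGAT vs ATTCTC ✗.
Only k = 2 is perfect, so the longest perfect 3' overlap is 2.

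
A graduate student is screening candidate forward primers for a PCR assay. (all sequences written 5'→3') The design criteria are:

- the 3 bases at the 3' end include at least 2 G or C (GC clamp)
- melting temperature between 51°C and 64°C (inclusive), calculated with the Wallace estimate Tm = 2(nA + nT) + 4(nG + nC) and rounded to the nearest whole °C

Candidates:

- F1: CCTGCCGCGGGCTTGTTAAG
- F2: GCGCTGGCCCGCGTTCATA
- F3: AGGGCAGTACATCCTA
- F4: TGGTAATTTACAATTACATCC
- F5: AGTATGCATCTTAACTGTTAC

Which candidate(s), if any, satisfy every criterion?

F4 only.

F1 (20 nt, A=2 T=5 G=7 C=6): 3' end AAG has 1 G/C, need ≥2 ✗; Tm = 2·7 + 4·13 = 66°C, outside 51–64°C ✗ — fails.
F2 (19 nt, A=2 T=4 G=6 C=7): 3' end ATA has 0 G/C, need ≥2 ✗; Tm = 2·6 + 4·13 = 64°C ✓ — fails.
F3 (16 nt, A=5 T=3 G=4 C=4): 3' end CTA has 1 G/C, need ≥2 ✗; Tm = 2·8 + 4·8 = 48°C, outside 51–64°C ✗ — fails.
F4 (21 nt, A=7 T=8 G=2 C=4): 3' end TCC has 2 G/C ✓; Tm = 2·15 + 4·6 = 54°C ✓ — passes.
F5 (21 nt, A=6 T=8 G=3 C=4): 3' end TAC has 1 G/C, need ≥2 ✗; Tm = 2·14 + 4·7 = 56°C ✓ — fails.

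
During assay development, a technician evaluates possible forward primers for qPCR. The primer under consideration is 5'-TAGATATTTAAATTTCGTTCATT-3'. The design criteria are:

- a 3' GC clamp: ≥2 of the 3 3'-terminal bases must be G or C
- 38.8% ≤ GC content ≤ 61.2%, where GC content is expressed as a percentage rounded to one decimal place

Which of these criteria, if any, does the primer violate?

Base counts: A=7, T=12, G=2, C=2 (length 23).
GC clamp: 3' end ATT has 0 G/C, need ≥2 ✗
GC content: GC 4/23 = 17.4%, outside 38.8–61.2% ✗

Fails: GC clamp, GC content.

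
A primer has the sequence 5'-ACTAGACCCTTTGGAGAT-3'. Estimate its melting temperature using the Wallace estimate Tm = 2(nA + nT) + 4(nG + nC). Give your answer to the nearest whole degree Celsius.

52°C

Base counts: A=5, T=5, G=4, C=4 (length 18).
Tm = 2·(5+5) + 4·(4+4) = 2·10 + 4·8 = 20 + 32 = 52°C.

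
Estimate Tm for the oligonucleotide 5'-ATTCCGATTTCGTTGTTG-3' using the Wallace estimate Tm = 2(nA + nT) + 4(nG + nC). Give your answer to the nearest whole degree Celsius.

Base counts: A=2, T=9, G=4, C=3 (length 18).
Tm = 2·(2+9) + 4·(4+3) = 2·11 + 4·7 = 22 + 28 = 50°C.

50°C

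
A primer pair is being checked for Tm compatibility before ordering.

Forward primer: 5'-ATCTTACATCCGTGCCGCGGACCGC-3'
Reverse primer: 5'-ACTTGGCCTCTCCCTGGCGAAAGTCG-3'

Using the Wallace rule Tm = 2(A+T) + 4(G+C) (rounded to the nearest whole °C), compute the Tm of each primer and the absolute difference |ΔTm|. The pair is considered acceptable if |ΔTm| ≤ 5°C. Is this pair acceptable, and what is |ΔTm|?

|ΔTm| = 2°C; the pair is acceptable.

Forward: A=4 T=5 G=6 C=10 → Tm = 2·9 + 4·16 = 82°C.
Reverse: A=4 T=6 G=7 C=9 → Tm = 2·10 + 4·16 = 84°C.
|ΔTm| = |82 − 84| = 2°C, ≤ 5°C.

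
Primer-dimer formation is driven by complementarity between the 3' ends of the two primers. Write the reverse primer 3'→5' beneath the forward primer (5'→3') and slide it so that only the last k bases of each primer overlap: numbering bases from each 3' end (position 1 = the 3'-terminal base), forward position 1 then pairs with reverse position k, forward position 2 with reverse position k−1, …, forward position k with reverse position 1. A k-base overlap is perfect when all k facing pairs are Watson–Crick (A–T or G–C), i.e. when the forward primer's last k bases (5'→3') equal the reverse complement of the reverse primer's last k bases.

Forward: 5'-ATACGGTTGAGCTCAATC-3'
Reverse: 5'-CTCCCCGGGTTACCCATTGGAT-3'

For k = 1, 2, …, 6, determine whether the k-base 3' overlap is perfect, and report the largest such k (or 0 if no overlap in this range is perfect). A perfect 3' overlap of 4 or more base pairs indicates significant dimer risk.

Last 6 bases (5'→3') — forward …TCAATC, reverse …TTGGAT.
Reverse complement of the reverse primer's last 6 bases: ATCCAA; its first k bases are the reverse complement of the reverse primer's last k bases, so a perfect k-base overlap needs the forward primer's last k bases to equal them.
Comparing (forward last k vs required): k=1: C vs A ✗; k=2: TC vs AT ✗; k=3: ATC vs ATC ✓; k=4: AATC vs ATCC ✗; k=5: CAATC vs ATCCA ✗; k=6: TCAATC vs ATCCAA ✗.
Only k = 3 is perfect, so the longest perfect 3' overlap is 3.

Longest perfect overlap: 3 complementary base pairs; below the dimer-risk threshold (threshold 4).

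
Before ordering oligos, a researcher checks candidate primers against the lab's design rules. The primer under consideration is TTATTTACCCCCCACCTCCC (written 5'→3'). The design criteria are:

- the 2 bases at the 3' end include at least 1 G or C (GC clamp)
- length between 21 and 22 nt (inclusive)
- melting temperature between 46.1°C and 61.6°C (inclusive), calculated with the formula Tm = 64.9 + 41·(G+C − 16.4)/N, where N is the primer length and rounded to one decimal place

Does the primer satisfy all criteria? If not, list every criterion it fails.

Base counts: A=3, T=6, G=0, C=11 (length 20).
GC clamp: 3' end CC has 2 G/C ✓
length: length 20, outside 21–22 ✗
Tm: Tm = 64.9 + 41·(11 − 16.4)/20 = 53.8°C ✓

Fails: length.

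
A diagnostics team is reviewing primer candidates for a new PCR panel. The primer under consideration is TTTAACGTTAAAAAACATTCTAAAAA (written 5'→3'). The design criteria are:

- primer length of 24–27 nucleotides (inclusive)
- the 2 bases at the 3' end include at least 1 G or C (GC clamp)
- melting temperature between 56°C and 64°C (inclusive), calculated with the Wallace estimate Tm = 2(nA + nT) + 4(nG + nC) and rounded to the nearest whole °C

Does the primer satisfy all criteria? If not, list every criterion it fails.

Fails: GC clamp.

Base counts: A=14, T=8, G=1, C=3 (length 26).
length: length 26 ✓
GC clamp: 3' end AA has 0 G/C, need ≥1 ✗
Tm: Tm = 2·22 + 4·4 = 60°C ✓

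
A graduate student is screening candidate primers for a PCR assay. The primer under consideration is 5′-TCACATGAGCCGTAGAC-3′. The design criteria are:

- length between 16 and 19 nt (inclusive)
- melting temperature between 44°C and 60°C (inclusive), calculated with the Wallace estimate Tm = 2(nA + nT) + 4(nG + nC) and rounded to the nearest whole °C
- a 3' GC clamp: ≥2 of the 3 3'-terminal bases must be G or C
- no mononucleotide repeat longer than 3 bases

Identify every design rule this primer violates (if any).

Base counts: A=5, T=3, G=4, C=5 (length 17).
length: length 17 ✓
Tm: Tm = 2·8 + 4·9 = 52°C ✓
GC clamp: 3' end GAC has 2 G/C ✓
homopolymer run: longest run = 2 ✓

Meets all criteria.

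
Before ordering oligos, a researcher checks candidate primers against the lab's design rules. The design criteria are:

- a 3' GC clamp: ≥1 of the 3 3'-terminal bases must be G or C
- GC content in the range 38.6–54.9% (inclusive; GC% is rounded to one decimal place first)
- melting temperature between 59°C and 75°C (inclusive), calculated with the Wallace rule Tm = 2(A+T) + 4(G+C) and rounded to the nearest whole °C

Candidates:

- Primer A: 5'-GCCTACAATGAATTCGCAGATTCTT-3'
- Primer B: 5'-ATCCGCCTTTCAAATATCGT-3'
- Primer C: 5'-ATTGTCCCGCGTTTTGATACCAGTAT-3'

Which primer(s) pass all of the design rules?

Primer A only.

Primer A (25 nt, A=7 T=8 G=4 C=6): 3' end CTT has 1 G/C ✓; GC 10/25 = 40.0% ✓; Tm = 2·15 + 4·10 = 70°C ✓ — passes.
Primer B (20 nt, A=5 T=7 G=2 C=6): 3' end CGT has 2 G/C ✓; GC 8/20 = 40.0% ✓; Tm = 2·12 + 4·8 = 56°C, outside 59–75°C ✗ — fails.
Primer C (26 nt, A=5 T=10 G=5 C=6): 3' end TAT has 0 G/C, need ≥1 ✗; GC 11/26 = 42.3% ✓; Tm = 2·15 + 4·11 = 74°C ✓ — fails.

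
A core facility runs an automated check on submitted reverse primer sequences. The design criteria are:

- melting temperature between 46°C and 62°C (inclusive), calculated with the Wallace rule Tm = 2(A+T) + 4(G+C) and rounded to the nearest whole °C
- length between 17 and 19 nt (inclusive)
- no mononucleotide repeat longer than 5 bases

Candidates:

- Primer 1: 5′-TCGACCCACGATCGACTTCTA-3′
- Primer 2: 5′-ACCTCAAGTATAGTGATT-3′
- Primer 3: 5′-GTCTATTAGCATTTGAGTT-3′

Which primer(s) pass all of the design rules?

Primer 2 and Primer 3.

Primer 1 (21 nt, A=5 T=5 G=3 C=8): Tm = 2·10 + 4·11 = 64°C, outside 46–62°C ✗; length 21, outside 17–19 ✗; longest run = 3 ✓ — fails.
Primer 2 (18 nt, A=6 T=6 G=3 C=3): Tm = 2·12 + 4·6 = 48°C ✓; length 18 ✓; longest run = 2 ✓ — passes.
Primer 3 (19 nt, A=4 T=9 G=4 C=2): Tm = 2·13 + 4·6 = 50°C ✓; length 19 ✓; longest run = 3 ✓ — passes.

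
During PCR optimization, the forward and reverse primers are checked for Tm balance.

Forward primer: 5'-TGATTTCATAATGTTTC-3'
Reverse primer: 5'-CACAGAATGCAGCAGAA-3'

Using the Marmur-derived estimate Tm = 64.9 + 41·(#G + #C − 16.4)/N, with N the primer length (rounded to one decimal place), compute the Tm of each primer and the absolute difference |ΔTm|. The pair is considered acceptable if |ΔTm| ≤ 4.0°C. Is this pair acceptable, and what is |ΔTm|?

Forward: G+C = 4, N = 17 → Tm = 64.9 + 41·(4 − 16.4)/17 = 35.0°C.
Reverse: G+C = 8, N = 17 → Tm = 64.9 + 41·(8 − 16.4)/17 = 44.6°C.
|ΔTm| = |35.0 − 44.6| = 9.6°C, > 4.0°C.

|ΔTm| = 9.6°C; the pair is not acceptable.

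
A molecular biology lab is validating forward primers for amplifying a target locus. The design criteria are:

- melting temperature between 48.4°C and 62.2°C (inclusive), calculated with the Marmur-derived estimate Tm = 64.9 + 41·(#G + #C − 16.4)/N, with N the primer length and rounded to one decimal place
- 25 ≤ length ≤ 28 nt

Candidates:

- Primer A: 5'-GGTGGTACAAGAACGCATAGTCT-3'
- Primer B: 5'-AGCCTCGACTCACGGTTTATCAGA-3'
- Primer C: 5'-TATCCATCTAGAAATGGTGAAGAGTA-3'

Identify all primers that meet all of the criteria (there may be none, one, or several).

Primer A (23 nt, A=7 T=5 G=7 C=4): Tm = 64.9 + 41·(11 − 16.4)/23 = 55.3°C ✓; length 23, outside 25–28 ✗ — fails.
Primer B (24 nt, A=6 T=6 G=5 C=7): Tm = 64.9 + 41·(12 − 16.4)/24 = 57.4°C ✓; length 24, outside 25–28 ✗ — fails.
Primer C (26 nt, A=10 T=7 G=6 C=3): Tm = 64.9 + 41·(9 − 16.4)/26 = 53.2°C ✓; length 26 ✓ — passes.

Primer C only.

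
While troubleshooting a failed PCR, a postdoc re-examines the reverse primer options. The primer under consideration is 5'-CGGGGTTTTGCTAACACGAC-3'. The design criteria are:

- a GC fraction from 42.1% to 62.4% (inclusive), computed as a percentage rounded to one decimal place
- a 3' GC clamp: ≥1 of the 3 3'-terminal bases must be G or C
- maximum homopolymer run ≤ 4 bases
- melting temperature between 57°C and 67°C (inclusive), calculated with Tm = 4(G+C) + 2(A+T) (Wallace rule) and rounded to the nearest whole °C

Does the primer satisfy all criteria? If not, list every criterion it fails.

Meets all criteria.

Base counts: A=4, T=5, G=6, C=5 (length 20).
GC content: GC 11/20 = 55.0% ✓
GC clamp: 3' end GAC has 2 G/C ✓
homopolymer run: longest run = 4 ✓
Tm: Tm = 2·9 + 4·11 = 62°C ✓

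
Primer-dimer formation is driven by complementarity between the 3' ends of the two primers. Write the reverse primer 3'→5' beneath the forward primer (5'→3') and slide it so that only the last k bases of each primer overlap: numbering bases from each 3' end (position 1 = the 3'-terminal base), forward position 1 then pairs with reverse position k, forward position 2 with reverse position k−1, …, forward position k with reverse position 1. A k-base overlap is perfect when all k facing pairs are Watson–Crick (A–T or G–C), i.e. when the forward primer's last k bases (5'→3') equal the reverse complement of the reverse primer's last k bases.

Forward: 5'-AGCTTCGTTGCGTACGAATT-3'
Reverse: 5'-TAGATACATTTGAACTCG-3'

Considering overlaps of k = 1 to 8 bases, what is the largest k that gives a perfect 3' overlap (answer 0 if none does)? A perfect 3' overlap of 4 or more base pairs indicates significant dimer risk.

Last 8 bases (5'→3') — forward …TACGAATT, reverse …TGAACTCG.
Reverse complement of the reverse primer's last 8 bases: CGAGTTCA; its first k bases are the reverse complement of the reverse primer's last k bases, so a perfect k-base overlap needs the forward primer's last k bases to equal them.
Comparing (forward last k vs required): k=1: T vs C ✗; k=2: TT vs CG ✗; k=3: ATT vs CGA ✗; k=4: AATT vs CGAG ✗; k=5: GAATT vs CGAGT ✗; k=6: CGAATT vs CGAGTT ✗; k=7: ACGAATT vs CGAGTTC ✗; k=8: TACGAATT vs CGAGTTCA ✗.
No overlap length from 1 to 8 is perfect, so the longest perfect 3' overlap is 0.

Longest perfect overlap: 0 complementary base pairs; below the dimer-risk threshold (threshold 4).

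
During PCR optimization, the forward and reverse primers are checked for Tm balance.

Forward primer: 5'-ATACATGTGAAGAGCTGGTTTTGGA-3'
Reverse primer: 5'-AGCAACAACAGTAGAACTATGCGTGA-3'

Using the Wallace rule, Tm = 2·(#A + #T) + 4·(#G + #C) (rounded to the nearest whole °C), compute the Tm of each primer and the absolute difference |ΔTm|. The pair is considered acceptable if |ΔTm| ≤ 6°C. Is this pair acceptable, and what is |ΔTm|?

|ΔTm| = 4°C; the pair is acceptable.

Forward: A=7 T=8 G=8 C=2 → Tm = 2·15 + 4·10 = 70°C.
Reverse: A=11 T=4 G=6 C=5 → Tm = 2·15 + 4·11 = 74°C.
|ΔTm| = |70 − 74| = 4°C, ≤ 6°C.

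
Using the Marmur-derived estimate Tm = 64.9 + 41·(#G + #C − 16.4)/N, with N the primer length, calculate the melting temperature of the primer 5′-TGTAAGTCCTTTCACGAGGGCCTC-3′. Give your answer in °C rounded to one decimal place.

59.1°C

Base counts: A=4, T=7, G=6, C=7; G+C = 13, N = 24.
Tm = 64.9 + 41·(13 − 16.4)/24 = 64.9 + -139.40/24 = 59.1°C.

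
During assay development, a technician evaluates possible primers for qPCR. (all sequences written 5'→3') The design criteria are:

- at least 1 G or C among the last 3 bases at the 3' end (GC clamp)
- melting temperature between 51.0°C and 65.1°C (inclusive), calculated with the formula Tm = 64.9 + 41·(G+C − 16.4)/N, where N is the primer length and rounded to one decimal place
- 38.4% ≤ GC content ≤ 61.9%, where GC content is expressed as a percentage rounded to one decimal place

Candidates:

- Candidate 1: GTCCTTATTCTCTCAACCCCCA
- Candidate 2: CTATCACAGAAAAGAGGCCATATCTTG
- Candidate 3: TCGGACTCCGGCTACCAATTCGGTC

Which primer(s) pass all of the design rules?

Candidate 1 (22 nt, A=4 T=7 G=1 C=10): 3' end CCA has 2 G/C ✓; Tm = 64.9 + 41·(11 − 16.4)/22 = 54.8°C ✓; GC 11/22 = 50.0% ✓ — passes.
Candidate 2 (27 nt, A=10 T=6 G=5 C=6): 3' end TTG has 1 G/C ✓; Tm = 64.9 + 41·(11 − 16.4)/27 = 56.7°C ✓; GC 11/27 = 40.7% ✓ — passes.
Candidate 3 (25 nt, A=4 T=6 G=6 C=9): 3' end GTC has 2 G/C ✓; Tm = 64.9 + 41·(15 − 16.4)/25 = 62.6°C ✓; GC 15/25 = 60.0% ✓ — passes.

Candidate 1, Candidate 2 and Candidate 3.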